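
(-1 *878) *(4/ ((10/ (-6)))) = 10536/ 5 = 2107.20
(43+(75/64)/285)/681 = 17431/276032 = 0.06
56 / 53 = 1.06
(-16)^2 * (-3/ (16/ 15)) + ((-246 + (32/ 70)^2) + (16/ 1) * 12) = -947894/ 1225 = -773.79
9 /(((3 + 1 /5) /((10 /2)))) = 225 /16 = 14.06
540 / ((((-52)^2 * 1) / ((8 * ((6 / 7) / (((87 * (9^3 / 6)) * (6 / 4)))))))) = 0.00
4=4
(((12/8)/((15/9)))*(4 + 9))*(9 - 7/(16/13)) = 6201/160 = 38.76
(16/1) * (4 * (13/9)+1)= 976/9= 108.44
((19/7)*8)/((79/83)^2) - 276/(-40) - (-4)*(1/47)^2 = 29791621227/965045830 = 30.87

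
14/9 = 1.56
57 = 57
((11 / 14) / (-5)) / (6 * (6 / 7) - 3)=-11 / 150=-0.07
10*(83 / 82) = 10.12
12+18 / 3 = 18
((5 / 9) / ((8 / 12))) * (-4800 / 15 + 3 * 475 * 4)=13450 / 3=4483.33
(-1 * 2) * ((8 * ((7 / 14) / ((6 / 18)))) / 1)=-24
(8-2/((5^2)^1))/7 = 1.13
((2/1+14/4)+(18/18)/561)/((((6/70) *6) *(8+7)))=43211/60588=0.71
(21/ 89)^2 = 441/ 7921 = 0.06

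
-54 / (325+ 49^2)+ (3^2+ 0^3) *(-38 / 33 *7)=-1087971 / 14993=-72.57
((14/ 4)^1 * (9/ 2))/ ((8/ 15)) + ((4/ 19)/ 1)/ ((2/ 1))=18019/ 608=29.64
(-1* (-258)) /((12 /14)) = 301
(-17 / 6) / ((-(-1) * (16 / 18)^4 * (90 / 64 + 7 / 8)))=-37179 / 18688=-1.99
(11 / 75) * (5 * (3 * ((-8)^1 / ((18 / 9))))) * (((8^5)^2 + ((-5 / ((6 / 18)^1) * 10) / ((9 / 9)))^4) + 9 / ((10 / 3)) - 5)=-347598200774 / 25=-13903928030.96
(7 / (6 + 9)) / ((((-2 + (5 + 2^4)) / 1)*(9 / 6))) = 14 / 855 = 0.02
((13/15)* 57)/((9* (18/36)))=494/45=10.98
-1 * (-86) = 86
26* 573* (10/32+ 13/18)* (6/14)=369967/56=6606.55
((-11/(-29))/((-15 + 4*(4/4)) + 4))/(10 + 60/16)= -4/1015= -0.00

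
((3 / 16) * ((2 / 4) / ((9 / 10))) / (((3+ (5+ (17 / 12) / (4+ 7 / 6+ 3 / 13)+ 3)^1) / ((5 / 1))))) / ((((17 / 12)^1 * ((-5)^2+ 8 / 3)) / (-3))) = -31575 / 8920342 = -0.00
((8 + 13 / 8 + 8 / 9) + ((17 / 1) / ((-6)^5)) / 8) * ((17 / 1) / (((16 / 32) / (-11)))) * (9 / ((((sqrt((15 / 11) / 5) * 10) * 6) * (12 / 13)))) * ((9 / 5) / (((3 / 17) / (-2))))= 27029139137 * sqrt(33) / 6220800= 24959.91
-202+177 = -25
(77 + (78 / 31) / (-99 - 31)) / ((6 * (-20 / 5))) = -2983 / 930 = -3.21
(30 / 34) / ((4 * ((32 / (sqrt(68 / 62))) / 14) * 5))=21 * sqrt(1054) / 33728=0.02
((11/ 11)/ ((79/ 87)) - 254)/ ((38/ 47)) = -939013/ 3002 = -312.80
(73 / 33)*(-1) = -73 / 33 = -2.21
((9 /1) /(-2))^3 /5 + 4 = -569 /40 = -14.22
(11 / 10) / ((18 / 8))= 22 / 45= 0.49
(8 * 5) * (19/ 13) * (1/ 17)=3.44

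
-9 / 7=-1.29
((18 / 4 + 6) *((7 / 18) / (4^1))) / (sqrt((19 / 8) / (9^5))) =3969 *sqrt(38) / 152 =160.96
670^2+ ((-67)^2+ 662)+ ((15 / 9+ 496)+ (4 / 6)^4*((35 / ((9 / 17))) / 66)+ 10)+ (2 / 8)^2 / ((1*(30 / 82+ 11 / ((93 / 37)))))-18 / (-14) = 22146103654373579 / 48719851488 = 454560.16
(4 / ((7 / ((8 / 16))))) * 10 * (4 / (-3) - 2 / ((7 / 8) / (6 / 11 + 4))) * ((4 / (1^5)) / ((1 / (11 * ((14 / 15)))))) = -86656 / 63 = -1375.49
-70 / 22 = -35 / 11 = -3.18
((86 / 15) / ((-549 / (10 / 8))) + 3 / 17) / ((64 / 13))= 0.03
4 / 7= 0.57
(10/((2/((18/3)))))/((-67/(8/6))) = -40/67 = -0.60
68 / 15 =4.53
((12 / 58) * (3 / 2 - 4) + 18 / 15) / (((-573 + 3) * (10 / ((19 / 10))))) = -33 / 145000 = -0.00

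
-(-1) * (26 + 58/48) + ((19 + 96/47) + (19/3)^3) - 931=-6382685/10152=-628.71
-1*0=0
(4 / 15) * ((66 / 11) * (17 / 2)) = 68 / 5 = 13.60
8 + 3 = 11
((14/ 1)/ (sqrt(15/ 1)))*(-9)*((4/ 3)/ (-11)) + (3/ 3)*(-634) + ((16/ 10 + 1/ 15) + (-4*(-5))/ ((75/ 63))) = -9233/ 15 + 56*sqrt(15)/ 55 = -611.59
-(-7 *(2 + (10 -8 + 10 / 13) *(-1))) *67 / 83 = -4.35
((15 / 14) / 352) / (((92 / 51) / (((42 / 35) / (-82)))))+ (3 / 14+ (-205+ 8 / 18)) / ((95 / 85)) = -581152299545 / 3178619136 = -182.83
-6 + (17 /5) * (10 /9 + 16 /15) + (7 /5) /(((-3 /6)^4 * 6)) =5.14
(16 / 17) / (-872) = -2 / 1853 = -0.00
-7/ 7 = -1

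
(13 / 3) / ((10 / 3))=13 / 10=1.30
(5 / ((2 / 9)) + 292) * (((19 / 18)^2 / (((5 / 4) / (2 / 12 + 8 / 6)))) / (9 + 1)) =42.05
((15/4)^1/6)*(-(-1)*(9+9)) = 45/4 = 11.25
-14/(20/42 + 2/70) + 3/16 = -23361/848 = -27.55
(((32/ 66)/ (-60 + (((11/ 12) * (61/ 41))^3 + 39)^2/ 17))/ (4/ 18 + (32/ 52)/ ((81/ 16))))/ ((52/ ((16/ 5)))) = 208330703527641219072/ 99587569184704424207395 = 0.00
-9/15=-3/5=-0.60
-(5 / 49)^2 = -25 / 2401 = -0.01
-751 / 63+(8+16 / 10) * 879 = 2654341 / 315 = 8426.48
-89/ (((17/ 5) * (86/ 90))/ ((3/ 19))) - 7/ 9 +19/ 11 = -4641859/ 1375011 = -3.38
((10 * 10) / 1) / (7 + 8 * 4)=100 / 39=2.56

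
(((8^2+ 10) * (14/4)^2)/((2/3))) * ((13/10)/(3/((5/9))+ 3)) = 3367/16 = 210.44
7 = 7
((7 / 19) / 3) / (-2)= -7 / 114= -0.06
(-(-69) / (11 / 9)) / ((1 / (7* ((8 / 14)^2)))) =9936 / 77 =129.04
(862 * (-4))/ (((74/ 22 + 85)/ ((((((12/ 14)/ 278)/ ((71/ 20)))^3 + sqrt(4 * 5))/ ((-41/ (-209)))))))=-3963476 * sqrt(5)/ 9963- 15853904000/ 121657792854476403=-889.55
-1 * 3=-3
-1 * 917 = -917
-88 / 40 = -11 / 5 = -2.20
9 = 9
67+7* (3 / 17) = 1160 / 17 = 68.24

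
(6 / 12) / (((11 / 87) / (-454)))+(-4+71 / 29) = -573216 / 319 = -1796.92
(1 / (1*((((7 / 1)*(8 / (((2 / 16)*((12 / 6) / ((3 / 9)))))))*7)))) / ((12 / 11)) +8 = 50187 / 6272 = 8.00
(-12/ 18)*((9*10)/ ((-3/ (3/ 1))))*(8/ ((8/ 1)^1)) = 60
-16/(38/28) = -224/19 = -11.79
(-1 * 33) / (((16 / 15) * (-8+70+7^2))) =-165 / 592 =-0.28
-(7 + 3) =-10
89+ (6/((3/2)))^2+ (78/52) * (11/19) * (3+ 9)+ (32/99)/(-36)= 1953811/16929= 115.41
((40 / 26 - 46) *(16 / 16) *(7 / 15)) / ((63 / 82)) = -47396 / 1755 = -27.01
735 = 735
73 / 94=0.78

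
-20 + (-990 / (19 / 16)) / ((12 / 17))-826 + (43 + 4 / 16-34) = -153353 / 76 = -2017.80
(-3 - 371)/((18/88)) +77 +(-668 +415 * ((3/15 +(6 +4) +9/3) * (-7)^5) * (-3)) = 276203818.56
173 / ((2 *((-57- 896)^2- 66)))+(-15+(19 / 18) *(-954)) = -1856244119 / 1816286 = -1022.00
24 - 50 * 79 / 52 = -1351 / 26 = -51.96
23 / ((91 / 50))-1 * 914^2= -76019886 / 91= -835383.36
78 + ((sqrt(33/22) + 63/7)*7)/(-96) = 2475/32 - 7*sqrt(6)/192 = 77.25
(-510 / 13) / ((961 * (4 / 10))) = -1275 / 12493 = -0.10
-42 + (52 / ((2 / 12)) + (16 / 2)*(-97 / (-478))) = 64918 / 239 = 271.62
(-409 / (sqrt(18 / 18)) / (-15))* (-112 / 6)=-22904 / 45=-508.98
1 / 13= 0.08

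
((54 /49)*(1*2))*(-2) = -216 /49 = -4.41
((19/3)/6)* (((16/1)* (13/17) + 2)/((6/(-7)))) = -16093/918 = -17.53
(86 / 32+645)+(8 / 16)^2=10367 / 16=647.94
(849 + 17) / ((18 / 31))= 13423 / 9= 1491.44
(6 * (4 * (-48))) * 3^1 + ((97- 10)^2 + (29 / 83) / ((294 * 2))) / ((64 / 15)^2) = -202581351093 / 66633728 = -3040.22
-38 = -38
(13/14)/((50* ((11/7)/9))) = 117/1100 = 0.11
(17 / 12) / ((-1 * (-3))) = 17 / 36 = 0.47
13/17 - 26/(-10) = 286/85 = 3.36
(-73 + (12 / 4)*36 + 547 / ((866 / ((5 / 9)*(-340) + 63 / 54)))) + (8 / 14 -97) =-19641031 / 109116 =-180.00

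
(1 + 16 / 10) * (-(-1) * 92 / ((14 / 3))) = 1794 / 35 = 51.26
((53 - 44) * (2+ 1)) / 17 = 27 / 17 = 1.59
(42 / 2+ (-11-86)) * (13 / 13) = -76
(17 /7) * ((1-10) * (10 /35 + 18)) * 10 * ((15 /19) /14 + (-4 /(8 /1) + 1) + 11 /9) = -46327040 /6517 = -7108.65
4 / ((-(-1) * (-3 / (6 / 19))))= -8 / 19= -0.42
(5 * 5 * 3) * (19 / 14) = 1425 / 14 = 101.79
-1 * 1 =-1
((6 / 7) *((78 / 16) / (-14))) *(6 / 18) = -39 / 392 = -0.10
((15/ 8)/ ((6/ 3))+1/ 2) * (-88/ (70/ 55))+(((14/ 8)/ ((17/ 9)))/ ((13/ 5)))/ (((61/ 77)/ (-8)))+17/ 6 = -113419231/ 1132404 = -100.16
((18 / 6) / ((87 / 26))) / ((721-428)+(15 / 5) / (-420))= 3640 / 1189551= 0.00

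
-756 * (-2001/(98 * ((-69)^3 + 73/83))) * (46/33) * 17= -1168892154/1049747699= -1.11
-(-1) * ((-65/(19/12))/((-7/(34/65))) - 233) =-30581/133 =-229.93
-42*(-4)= 168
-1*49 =-49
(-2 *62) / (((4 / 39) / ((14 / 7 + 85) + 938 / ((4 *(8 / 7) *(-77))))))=-17945187 / 176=-101961.29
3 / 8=0.38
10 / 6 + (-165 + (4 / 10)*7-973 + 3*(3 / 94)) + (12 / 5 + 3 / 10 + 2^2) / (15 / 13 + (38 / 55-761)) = -96386061513 / 85038040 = -1133.45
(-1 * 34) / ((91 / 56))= -272 / 13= -20.92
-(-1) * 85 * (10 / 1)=850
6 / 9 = 2 / 3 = 0.67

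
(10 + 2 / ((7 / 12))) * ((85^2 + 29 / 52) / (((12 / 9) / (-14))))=-1018803.63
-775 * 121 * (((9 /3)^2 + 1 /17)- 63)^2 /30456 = -78854365975 /8801784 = -8958.91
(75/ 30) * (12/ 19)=30/ 19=1.58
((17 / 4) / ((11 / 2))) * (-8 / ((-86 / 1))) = 34 / 473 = 0.07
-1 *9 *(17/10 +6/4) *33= -4752/5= -950.40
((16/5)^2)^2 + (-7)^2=96161/625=153.86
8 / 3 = 2.67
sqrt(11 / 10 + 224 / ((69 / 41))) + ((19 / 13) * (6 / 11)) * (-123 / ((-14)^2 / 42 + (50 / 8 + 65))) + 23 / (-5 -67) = 9.97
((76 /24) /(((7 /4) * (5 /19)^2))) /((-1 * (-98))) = 6859 /25725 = 0.27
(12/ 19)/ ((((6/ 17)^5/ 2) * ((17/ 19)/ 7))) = 584647/ 324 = 1804.47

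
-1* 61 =-61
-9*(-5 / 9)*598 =2990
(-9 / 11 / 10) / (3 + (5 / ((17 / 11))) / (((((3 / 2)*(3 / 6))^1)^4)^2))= -1003833 / 433300010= -0.00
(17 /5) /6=17 /30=0.57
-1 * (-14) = 14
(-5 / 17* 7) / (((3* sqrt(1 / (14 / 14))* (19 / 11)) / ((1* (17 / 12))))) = -385 / 684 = -0.56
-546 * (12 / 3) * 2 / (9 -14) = 4368 / 5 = 873.60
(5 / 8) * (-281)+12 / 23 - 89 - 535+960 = 29605 / 184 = 160.90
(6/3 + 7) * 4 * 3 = 108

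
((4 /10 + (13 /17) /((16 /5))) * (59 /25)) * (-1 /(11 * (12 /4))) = -4661 /102000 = -0.05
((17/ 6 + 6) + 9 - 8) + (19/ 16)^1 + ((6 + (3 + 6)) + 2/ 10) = 6293/ 240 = 26.22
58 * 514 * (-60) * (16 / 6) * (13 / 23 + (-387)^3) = 6358751045611520 / 23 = 276467436765718.26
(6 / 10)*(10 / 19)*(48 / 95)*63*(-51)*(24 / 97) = -126.84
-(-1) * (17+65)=82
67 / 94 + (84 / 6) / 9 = 1919 / 846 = 2.27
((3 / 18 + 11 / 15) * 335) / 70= 603 / 140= 4.31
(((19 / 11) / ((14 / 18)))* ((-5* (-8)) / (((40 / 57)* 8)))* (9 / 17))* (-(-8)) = 87723 / 1309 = 67.02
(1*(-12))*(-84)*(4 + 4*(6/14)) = 5760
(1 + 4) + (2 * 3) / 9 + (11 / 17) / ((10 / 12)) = 1643 / 255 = 6.44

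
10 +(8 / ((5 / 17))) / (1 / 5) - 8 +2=140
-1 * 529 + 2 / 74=-19572 / 37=-528.97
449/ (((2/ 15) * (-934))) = -6735/ 1868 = -3.61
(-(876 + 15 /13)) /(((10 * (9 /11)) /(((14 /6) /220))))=-8869 /7800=-1.14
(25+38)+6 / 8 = 255 / 4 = 63.75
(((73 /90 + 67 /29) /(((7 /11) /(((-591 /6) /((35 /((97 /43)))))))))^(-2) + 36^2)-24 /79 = 300183866119897774431240 /231677477036519290711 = 1295.70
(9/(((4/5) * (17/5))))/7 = 225/476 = 0.47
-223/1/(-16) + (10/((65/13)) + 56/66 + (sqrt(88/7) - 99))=-43409/528 + 2* sqrt(154)/7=-78.67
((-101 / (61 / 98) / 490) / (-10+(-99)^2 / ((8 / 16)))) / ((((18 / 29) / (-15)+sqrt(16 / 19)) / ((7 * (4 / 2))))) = -2972935 * sqrt(19) / 50152277524-1168671 / 100304555048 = -0.00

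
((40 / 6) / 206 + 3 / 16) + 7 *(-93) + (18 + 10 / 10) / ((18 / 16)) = -9401875 / 14832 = -633.89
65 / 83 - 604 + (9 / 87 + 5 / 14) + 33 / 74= -375488090 / 623413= -602.31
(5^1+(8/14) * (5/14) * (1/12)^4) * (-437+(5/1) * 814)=439448545/24192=18165.04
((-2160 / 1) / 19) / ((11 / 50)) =-108000 / 209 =-516.75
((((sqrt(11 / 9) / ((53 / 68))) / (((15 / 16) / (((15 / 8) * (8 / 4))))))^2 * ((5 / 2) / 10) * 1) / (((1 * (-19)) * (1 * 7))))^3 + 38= 38.00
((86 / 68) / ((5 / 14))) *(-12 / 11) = -3612 / 935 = -3.86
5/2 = 2.50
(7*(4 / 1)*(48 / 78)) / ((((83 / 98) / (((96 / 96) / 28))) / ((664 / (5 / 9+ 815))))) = 14112 / 23855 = 0.59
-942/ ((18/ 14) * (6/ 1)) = -1099/ 9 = -122.11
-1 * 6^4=-1296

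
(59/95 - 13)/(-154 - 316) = 0.03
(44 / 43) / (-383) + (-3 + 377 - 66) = 5072408 / 16469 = 308.00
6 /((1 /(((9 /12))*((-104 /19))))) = -468 /19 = -24.63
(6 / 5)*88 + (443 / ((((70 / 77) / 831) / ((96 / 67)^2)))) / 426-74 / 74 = 3276677621 / 1593595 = 2056.15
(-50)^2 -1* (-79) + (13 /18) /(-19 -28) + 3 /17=37093495 /14382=2579.16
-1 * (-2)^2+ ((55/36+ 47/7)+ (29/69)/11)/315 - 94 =-1967619803/20083140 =-97.97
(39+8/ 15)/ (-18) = -593/ 270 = -2.20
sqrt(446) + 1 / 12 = 21.20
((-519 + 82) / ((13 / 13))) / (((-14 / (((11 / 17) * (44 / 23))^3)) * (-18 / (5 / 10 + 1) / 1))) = -269277272 / 54578517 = -4.93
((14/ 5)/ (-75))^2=196/ 140625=0.00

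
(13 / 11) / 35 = 13 / 385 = 0.03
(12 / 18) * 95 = 190 / 3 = 63.33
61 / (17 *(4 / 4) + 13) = 61 / 30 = 2.03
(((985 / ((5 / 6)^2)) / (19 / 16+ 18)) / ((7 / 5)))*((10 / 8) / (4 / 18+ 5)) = 1276560 / 101003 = 12.64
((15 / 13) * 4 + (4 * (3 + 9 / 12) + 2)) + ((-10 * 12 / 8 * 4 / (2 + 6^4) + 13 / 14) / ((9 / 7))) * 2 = 1745542 / 75933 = 22.99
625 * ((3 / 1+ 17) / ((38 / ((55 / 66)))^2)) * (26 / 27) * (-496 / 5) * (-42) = 705250000 / 29241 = 24118.53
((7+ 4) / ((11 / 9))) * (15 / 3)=45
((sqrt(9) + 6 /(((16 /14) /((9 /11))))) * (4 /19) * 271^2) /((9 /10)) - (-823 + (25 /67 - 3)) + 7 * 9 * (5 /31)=164302973354 /1302279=126165.72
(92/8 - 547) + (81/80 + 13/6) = -127757/240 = -532.32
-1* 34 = -34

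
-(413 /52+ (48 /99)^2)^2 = -214432898761 /3206730384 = -66.87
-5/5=-1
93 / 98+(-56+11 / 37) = -198537 / 3626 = -54.75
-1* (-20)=20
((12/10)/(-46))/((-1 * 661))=3/76015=0.00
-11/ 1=-11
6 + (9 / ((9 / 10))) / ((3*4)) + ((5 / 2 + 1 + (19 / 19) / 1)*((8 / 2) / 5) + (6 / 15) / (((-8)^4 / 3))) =320521 / 30720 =10.43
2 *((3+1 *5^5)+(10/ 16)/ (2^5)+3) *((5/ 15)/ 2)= 801541/ 768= 1043.67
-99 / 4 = -24.75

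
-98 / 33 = -2.97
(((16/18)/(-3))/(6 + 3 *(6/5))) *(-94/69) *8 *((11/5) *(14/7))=8272/5589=1.48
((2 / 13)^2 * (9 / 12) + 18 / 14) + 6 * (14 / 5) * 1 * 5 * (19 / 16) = 101.05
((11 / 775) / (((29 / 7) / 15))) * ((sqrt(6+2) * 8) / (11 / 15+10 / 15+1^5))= 0.48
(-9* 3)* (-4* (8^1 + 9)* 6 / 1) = 11016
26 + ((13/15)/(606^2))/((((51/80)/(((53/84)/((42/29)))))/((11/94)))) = 30279345095207/1164590187516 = 26.00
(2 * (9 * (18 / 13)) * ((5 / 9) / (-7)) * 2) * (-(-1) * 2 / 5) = -144 / 91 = -1.58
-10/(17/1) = -10/17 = -0.59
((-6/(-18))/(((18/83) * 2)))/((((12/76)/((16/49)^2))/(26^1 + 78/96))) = 902044/64827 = 13.91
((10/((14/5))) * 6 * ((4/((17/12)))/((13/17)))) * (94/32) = 21150/91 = 232.42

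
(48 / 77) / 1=0.62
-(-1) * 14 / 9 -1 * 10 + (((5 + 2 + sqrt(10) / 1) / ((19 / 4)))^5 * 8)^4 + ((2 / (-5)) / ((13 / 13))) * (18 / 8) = 16531371715.84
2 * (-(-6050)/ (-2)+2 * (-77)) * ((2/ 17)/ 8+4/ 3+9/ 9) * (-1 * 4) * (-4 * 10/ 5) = -1433168/ 3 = -477722.67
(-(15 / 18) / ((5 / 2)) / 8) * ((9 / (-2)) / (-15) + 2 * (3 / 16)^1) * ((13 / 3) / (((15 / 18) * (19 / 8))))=-0.06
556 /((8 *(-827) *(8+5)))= -139 /21502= -0.01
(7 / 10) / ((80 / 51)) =357 / 800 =0.45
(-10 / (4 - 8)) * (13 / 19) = 65 / 38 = 1.71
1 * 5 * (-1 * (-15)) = 75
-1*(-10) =10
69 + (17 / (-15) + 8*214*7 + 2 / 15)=12052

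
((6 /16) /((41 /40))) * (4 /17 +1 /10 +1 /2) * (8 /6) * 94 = 26696 /697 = 38.30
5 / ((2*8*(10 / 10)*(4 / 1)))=5 / 64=0.08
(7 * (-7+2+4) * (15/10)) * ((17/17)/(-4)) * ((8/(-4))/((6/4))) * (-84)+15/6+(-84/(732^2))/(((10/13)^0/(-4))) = 6619673/22326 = 296.50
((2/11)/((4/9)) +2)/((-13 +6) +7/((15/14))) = -795/154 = -5.16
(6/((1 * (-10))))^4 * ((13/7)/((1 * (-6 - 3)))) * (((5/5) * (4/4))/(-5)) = 117/21875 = 0.01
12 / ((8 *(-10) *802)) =-3 / 16040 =-0.00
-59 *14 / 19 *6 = -4956 / 19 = -260.84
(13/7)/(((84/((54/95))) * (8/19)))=117/3920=0.03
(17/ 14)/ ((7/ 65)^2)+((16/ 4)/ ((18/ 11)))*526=8584817/ 6174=1390.48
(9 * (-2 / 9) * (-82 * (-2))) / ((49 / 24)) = -7872 / 49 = -160.65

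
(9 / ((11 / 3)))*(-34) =-918 / 11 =-83.45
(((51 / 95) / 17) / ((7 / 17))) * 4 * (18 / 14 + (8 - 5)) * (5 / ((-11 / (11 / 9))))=-680 / 931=-0.73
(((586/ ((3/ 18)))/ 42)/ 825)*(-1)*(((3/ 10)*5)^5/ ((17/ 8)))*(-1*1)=23733/ 65450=0.36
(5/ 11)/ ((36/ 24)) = 0.30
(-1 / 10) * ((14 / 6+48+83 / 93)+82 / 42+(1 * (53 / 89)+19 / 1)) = -843287 / 115878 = -7.28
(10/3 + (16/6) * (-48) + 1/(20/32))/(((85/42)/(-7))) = 180908/425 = 425.67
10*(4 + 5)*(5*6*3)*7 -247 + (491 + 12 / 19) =1081948 / 19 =56944.63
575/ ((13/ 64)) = 36800/ 13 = 2830.77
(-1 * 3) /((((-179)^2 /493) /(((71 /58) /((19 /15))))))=-54315 /1217558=-0.04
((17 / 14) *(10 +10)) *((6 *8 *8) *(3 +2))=326400 / 7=46628.57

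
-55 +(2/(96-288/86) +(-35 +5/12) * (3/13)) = -1630391/25896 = -62.96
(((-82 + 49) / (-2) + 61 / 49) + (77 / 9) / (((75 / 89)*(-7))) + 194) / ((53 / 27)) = 13910983 / 129850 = 107.13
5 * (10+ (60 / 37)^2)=86450 / 1369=63.15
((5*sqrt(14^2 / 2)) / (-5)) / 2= -7*sqrt(2) / 2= -4.95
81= 81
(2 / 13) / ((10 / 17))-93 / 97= -4396 / 6305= -0.70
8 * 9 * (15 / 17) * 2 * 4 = 8640 / 17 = 508.24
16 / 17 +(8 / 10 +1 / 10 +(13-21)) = -1047 / 170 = -6.16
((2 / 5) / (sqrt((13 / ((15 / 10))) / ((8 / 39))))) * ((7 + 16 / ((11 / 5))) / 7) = 628 / 5005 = 0.13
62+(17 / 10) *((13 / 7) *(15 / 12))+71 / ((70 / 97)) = 46013 / 280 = 164.33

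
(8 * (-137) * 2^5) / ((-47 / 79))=2770688 / 47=58950.81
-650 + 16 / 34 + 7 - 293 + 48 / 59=-937520 / 1003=-934.72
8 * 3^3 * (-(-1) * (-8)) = -1728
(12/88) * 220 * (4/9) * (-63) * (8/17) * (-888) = 5967360/17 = 351021.18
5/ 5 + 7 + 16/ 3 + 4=17.33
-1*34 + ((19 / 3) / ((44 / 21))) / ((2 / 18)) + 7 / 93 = -27499 / 4092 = -6.72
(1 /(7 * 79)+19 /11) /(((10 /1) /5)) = 5259 /6083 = 0.86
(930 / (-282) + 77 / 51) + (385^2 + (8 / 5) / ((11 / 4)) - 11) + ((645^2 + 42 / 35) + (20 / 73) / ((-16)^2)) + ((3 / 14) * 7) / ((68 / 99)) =564241.18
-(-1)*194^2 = 37636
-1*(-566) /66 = 283 /33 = 8.58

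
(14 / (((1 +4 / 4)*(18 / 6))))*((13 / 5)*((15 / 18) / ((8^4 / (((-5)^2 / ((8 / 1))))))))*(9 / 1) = 2275 / 65536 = 0.03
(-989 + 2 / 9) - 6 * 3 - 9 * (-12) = -8089 / 9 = -898.78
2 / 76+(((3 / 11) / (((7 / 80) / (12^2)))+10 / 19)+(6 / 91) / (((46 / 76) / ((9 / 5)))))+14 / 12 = 2957598274 / 6561555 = 450.75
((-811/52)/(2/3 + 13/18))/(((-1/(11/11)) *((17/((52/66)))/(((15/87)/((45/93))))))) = 25141/135575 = 0.19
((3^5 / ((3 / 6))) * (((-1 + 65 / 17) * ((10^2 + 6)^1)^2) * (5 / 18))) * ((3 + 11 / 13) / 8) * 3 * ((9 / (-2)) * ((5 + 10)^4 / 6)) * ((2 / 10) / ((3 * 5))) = -691119337500 / 221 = -3127236821.27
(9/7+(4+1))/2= 22/7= 3.14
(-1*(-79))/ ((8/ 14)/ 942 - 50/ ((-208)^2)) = -5634335616/ 39161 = -143876.19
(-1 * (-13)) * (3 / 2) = 39 / 2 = 19.50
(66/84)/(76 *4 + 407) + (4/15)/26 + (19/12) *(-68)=-69654059/647010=-107.66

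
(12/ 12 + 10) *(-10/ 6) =-55/ 3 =-18.33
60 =60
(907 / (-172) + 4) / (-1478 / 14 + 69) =1533 / 44032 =0.03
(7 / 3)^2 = 49 / 9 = 5.44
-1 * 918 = -918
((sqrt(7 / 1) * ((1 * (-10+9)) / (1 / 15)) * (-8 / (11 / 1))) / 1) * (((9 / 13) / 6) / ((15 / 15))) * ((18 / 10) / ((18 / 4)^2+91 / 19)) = 24624 * sqrt(7) / 272129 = 0.24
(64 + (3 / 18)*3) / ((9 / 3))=43 / 2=21.50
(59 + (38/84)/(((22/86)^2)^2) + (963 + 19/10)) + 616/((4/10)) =4103889337/1537305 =2669.53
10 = 10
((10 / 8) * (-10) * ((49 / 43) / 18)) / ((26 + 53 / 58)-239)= 35525 / 9520974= 0.00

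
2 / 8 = 1 / 4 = 0.25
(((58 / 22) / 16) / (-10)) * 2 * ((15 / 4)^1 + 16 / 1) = -2291 / 3520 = -0.65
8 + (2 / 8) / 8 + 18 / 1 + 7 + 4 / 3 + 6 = 3875 / 96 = 40.36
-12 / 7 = -1.71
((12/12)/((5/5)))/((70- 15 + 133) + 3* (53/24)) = 8/1557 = 0.01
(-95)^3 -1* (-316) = -857059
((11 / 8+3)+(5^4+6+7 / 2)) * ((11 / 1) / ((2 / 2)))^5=102891457.62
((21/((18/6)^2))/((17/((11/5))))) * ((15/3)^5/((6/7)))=336875/306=1100.90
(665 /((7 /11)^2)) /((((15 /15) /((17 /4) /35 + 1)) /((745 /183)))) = 268902535 /35868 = 7497.00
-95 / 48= -1.98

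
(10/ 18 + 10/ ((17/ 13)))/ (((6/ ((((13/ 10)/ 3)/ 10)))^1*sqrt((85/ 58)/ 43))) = 3263*sqrt(211990)/ 4681800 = 0.32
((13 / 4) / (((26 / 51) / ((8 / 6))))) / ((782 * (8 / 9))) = 9 / 736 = 0.01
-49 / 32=-1.53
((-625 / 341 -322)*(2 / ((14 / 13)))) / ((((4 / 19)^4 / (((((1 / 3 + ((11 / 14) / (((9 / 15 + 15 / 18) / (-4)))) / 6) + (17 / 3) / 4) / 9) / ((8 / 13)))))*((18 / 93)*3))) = -1351421199262147 / 10252763136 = -131810.44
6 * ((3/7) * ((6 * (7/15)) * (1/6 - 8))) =-282/5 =-56.40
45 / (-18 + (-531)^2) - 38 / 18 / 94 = -590983 / 26502642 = -0.02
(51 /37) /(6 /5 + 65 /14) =3570 /15133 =0.24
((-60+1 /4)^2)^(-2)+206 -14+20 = 691715432148 /3262808641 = 212.00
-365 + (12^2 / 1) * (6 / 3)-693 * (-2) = 1309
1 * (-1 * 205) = -205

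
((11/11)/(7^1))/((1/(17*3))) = 7.29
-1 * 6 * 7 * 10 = -420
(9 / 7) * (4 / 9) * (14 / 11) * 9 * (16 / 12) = 96 / 11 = 8.73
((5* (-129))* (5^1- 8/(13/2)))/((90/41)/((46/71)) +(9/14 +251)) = -417249210/43769947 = -9.53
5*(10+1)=55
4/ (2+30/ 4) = 8/ 19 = 0.42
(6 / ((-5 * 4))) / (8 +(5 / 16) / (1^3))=-24 / 665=-0.04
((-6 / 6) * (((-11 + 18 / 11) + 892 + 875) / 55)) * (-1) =19334 / 605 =31.96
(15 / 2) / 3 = 5 / 2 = 2.50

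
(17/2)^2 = 289/4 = 72.25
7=7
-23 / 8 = -2.88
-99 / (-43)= 2.30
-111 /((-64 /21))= 2331 /64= 36.42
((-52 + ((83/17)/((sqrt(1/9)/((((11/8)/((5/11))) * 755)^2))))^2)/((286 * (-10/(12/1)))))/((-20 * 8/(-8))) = -20728564122464131919379/16927539200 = -1224546809642.84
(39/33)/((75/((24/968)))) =13/33275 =0.00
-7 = -7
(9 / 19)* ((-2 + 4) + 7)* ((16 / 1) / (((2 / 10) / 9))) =58320 / 19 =3069.47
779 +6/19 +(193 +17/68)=73915/76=972.57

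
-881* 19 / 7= -2391.29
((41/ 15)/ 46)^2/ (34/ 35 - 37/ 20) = -287/ 71415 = -0.00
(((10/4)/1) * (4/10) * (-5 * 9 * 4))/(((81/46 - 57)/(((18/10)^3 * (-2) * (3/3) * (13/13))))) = -804816/21175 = -38.01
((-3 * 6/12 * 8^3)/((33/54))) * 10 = -138240/11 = -12567.27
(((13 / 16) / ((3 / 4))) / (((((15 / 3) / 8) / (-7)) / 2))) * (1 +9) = -728 / 3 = -242.67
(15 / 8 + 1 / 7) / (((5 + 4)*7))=113 / 3528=0.03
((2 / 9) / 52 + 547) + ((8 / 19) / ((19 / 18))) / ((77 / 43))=547.23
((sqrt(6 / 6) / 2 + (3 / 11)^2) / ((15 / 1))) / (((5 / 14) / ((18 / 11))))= 5838 / 33275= 0.18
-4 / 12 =-1 / 3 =-0.33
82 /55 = 1.49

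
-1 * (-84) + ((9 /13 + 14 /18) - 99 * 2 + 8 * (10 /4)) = -10826 /117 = -92.53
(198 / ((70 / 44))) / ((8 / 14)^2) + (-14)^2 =11543 / 20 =577.15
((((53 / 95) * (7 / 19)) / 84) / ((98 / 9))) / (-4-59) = -53 / 14858760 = -0.00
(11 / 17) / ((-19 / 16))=-176 / 323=-0.54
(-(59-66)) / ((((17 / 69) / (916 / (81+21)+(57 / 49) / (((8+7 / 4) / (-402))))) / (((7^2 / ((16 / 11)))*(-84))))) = 23549452773 / 7514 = 3134076.76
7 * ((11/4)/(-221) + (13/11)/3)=77903/29172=2.67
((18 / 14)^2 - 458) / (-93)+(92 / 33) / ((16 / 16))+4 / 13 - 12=-868319 / 217217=-4.00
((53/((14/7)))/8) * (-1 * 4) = -13.25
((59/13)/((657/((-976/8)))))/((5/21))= -50386/14235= -3.54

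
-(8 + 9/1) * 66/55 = -20.40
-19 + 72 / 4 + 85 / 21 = 64 / 21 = 3.05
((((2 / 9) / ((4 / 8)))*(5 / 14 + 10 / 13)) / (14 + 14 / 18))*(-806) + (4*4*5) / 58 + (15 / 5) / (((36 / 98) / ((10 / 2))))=14.91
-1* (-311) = 311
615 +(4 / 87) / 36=481546 / 783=615.00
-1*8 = -8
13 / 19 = 0.68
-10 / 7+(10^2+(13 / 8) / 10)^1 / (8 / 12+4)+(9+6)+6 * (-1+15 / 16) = 38819 / 1120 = 34.66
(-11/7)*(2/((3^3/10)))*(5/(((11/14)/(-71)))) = 14200/27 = 525.93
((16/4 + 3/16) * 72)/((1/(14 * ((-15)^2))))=949725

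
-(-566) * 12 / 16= 849 / 2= 424.50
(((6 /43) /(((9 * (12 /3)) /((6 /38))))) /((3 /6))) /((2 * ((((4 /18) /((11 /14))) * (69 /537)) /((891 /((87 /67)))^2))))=7928.97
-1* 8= -8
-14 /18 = -0.78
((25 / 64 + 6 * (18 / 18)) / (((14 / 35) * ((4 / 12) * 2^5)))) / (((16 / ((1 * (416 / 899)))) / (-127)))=-10128885 / 1841152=-5.50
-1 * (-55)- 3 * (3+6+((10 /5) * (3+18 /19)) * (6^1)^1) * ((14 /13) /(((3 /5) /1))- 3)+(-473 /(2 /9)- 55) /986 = 124975535 /487084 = 256.58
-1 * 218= -218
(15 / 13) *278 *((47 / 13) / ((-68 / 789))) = -77318055 / 5746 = -13455.98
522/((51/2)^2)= 232/289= 0.80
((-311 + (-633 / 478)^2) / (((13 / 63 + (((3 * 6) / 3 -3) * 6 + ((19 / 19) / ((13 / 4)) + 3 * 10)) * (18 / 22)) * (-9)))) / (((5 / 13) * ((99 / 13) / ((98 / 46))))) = 10649139075757 / 16928961051780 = 0.63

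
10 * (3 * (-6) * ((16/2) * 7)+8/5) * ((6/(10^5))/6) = -629/6250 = -0.10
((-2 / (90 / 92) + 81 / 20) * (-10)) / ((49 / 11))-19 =-20729 / 882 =-23.50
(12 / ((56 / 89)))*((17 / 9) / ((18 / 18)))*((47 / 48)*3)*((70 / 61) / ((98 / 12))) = 14.87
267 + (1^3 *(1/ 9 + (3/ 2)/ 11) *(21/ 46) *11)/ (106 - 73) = 2432179/ 9108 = 267.04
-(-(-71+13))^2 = -3364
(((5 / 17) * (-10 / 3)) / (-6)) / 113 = 25 / 17289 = 0.00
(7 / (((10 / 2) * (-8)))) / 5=-7 / 200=-0.04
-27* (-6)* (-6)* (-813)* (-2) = -1580472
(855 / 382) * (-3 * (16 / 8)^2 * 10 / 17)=-51300 / 3247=-15.80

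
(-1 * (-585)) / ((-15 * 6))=-13 / 2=-6.50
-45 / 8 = -5.62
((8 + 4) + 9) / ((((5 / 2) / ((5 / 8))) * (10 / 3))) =1.58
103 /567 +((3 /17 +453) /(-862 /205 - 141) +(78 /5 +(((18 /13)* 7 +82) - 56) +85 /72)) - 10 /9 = 7224657830501 /149200538760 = 48.42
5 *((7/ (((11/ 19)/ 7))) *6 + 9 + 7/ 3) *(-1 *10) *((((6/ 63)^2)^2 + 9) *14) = -2998691054000/ 916839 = -3270684.44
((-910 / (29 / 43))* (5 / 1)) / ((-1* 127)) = 53.12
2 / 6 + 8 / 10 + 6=7.13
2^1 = 2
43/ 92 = 0.47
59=59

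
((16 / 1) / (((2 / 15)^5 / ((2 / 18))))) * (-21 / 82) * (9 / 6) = -5315625 / 328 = -16206.17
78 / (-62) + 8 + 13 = 612 / 31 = 19.74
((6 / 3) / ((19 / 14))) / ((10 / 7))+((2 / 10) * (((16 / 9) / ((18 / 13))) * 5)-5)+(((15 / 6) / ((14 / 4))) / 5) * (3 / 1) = -121514 / 53865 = -2.26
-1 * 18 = -18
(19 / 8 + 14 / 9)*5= 1415 / 72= 19.65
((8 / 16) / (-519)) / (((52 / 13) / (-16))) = 2 / 519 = 0.00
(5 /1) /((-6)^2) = 5 /36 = 0.14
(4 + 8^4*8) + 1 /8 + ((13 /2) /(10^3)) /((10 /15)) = 131088539 /4000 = 32772.13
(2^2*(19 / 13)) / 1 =76 / 13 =5.85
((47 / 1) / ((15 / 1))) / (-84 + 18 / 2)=-47 / 1125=-0.04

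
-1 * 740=-740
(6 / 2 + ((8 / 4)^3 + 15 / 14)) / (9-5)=169 / 56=3.02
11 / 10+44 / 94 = 737 / 470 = 1.57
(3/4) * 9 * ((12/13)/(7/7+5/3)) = 243/104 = 2.34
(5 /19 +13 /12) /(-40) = -307 /9120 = -0.03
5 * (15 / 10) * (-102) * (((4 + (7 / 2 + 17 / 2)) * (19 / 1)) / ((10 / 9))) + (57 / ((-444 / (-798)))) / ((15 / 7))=-77424791 / 370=-209256.19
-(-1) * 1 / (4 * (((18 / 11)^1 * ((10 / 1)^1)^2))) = 11 / 7200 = 0.00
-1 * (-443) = 443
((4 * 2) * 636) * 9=45792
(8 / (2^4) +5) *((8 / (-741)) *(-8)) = 0.48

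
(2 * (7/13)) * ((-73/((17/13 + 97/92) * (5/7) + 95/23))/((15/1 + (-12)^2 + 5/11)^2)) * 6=-0.00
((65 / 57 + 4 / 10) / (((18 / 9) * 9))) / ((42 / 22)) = 0.04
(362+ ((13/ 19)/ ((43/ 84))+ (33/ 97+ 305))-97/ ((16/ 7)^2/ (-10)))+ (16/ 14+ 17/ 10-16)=298650100559/ 355035520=841.18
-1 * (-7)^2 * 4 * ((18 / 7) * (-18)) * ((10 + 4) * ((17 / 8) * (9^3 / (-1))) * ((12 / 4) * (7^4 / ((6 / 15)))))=-3542998458510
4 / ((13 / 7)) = 2.15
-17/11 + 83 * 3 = 247.45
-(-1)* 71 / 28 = 71 / 28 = 2.54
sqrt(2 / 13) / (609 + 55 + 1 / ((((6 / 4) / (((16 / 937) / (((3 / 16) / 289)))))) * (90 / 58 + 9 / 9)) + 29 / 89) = 27769869 * sqrt(26) / 242309526277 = 0.00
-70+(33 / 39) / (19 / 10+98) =-908980 / 12987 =-69.99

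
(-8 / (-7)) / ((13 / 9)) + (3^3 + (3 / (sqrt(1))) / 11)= 28092 / 1001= 28.06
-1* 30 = -30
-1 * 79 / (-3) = 79 / 3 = 26.33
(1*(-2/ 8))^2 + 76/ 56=159/ 112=1.42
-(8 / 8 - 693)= 692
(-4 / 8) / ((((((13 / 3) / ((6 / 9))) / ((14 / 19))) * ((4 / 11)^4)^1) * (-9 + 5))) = 102487 / 126464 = 0.81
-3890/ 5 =-778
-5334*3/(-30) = 533.40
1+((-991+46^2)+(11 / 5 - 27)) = 5506 / 5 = 1101.20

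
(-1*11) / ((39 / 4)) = -44 / 39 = -1.13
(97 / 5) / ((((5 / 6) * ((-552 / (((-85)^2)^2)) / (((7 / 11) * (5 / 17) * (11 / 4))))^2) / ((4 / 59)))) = 44814791194140625 / 11985024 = 3739232495.00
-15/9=-5/3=-1.67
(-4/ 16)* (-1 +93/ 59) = -17/ 118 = -0.14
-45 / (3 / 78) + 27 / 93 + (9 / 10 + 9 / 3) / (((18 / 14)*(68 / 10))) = -7394423 / 6324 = -1169.26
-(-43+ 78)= -35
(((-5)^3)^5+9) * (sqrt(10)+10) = -305175781160 - 30517578116 * sqrt(10) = -401680836678.67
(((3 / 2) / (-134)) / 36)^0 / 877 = 1 / 877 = 0.00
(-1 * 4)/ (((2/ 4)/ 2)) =-16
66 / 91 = 0.73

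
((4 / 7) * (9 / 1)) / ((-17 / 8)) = -2.42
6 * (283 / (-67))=-1698 / 67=-25.34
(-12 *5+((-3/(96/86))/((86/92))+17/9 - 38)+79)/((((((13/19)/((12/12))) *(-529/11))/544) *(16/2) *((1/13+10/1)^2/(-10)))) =-332329855/81703521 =-4.07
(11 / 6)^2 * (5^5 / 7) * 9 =378125 / 28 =13504.46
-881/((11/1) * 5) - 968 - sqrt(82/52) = -54121/55 - sqrt(1066)/26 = -985.27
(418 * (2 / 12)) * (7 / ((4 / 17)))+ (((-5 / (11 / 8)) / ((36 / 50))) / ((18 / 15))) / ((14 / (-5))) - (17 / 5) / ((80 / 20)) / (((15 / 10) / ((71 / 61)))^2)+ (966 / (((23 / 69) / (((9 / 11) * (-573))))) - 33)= -209891191145333 / 154719180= -1356594.52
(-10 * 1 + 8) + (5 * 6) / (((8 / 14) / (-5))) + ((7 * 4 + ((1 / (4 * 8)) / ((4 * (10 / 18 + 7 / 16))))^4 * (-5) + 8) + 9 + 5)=-367393437378597 / 1712789917696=-214.50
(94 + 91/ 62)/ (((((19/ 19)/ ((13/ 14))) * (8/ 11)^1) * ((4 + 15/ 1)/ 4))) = 846417/ 32984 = 25.66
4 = 4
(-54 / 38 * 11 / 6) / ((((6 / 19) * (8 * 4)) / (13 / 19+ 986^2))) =-609567321 / 2432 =-250644.46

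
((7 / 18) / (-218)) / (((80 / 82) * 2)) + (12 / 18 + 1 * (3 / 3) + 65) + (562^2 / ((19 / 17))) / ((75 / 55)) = 1236464490931 / 5964480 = 207304.66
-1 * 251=-251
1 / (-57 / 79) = -79 / 57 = -1.39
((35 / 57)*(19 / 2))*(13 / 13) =35 / 6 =5.83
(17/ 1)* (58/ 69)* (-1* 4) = -3944/ 69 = -57.16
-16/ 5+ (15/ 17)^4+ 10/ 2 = 1004814/ 417605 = 2.41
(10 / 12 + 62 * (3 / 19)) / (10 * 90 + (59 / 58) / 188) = 0.01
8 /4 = 2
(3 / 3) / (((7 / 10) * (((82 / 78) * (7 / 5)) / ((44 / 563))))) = 85800 / 1131067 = 0.08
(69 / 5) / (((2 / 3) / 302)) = 31257 / 5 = 6251.40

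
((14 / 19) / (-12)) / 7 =-1 / 114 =-0.01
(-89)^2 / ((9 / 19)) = 150499 / 9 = 16722.11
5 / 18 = 0.28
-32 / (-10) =16 / 5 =3.20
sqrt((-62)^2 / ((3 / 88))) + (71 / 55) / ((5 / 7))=497 / 275 + 124 * sqrt(66) / 3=337.60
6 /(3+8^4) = 6 /4099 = 0.00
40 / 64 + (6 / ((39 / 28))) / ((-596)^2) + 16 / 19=64361231 / 43869176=1.47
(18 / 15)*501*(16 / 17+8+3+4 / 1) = 814626 / 85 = 9583.84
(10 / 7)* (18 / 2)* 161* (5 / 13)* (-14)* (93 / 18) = -748650 / 13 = -57588.46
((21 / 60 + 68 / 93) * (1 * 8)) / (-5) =-4022 / 2325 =-1.73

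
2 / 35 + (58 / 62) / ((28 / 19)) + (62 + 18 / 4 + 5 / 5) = 42279 / 620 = 68.19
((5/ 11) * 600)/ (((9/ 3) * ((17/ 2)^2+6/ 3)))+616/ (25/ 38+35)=81893936/ 4426785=18.50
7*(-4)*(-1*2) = 56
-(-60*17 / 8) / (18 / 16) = 113.33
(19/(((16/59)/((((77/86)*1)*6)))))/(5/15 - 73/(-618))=8890651/10664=833.71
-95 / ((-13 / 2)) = 190 / 13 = 14.62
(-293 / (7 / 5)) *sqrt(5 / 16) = -1465 *sqrt(5) / 28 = -116.99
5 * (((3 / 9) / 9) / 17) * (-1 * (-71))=355 / 459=0.77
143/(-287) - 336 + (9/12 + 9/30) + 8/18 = -17306297/51660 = -335.00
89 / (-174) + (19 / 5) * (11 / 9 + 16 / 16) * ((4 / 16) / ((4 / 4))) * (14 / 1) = 29.04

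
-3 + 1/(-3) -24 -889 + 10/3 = -913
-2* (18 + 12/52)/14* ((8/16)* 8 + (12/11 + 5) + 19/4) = -154761/4004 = -38.65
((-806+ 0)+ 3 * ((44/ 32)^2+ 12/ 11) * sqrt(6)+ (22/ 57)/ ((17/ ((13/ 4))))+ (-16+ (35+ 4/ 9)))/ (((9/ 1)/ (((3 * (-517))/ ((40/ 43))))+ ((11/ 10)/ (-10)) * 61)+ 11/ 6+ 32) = -5082679087750/ 175251059943+ 954467775 * sqrt(6)/ 2893722352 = -28.19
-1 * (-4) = 4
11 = 11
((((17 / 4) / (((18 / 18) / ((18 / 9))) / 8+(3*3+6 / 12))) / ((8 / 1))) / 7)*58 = 29 / 63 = 0.46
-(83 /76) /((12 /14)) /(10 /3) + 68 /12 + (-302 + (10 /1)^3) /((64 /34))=857501 /2280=376.10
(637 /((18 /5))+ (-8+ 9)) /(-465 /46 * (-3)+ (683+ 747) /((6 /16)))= 73669 /1591275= 0.05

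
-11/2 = -5.50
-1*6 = -6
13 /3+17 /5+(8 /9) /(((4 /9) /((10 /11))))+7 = 16.55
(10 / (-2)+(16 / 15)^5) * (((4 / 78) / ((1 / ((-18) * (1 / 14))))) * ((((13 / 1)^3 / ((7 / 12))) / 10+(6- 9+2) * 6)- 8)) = 69762821816 / 806203125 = 86.53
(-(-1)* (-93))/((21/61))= -1891/7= -270.14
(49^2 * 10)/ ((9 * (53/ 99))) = 264110/ 53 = 4983.21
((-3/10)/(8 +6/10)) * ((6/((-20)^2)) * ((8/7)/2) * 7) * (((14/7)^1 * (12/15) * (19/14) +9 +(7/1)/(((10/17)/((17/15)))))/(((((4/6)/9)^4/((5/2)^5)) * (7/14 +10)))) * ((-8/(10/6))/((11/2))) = 41278616793/2966656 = 13914.19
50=50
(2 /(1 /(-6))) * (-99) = 1188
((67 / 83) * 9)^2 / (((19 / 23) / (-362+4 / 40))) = -30265722333 / 1308910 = -23122.84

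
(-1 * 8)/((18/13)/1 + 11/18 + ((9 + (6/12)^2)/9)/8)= -9984/2651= -3.77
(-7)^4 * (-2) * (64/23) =-307328/23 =-13362.09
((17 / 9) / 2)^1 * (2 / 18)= 17 / 162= 0.10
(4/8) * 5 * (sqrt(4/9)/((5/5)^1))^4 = 40/81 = 0.49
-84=-84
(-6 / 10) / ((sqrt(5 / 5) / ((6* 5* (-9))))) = 162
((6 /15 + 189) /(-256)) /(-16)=947 /20480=0.05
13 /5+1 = 18 /5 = 3.60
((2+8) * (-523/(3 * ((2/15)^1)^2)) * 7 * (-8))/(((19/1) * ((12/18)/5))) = 41186250/19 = 2167697.37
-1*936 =-936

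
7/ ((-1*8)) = -7/ 8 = -0.88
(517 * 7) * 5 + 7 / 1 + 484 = 18586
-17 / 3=-5.67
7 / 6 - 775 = -4643 / 6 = -773.83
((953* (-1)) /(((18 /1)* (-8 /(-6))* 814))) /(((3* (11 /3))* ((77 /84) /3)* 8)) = -2859 /1575904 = -0.00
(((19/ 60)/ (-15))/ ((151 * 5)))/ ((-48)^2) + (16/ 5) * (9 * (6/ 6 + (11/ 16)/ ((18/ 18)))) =76086604781/ 1565568000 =48.60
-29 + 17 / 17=-28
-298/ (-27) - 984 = -26270/ 27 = -972.96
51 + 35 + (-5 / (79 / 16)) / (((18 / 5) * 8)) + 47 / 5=339022 / 3555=95.36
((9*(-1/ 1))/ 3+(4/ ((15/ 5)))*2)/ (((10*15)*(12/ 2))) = -1/ 2700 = -0.00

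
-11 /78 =-0.14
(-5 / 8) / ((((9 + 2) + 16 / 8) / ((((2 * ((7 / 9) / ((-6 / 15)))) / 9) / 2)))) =175 / 16848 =0.01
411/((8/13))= 5343/8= 667.88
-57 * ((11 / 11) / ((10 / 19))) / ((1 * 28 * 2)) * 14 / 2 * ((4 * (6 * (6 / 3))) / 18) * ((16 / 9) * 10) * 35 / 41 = -202160 / 369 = -547.86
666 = 666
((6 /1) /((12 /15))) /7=15 /14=1.07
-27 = -27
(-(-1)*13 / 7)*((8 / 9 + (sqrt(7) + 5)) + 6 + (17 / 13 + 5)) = 13*sqrt(7) / 7 + 2129 / 63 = 38.71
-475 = -475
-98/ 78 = -49/ 39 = -1.26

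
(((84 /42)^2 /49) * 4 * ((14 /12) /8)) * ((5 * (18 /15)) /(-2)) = -1 /7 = -0.14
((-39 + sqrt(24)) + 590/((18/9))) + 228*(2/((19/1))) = 2*sqrt(6) + 280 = 284.90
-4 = -4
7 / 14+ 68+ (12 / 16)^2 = 1105 / 16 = 69.06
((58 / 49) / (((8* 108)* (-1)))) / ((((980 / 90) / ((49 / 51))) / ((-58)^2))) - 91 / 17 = -345437 / 59976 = -5.76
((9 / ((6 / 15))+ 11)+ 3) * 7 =511 / 2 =255.50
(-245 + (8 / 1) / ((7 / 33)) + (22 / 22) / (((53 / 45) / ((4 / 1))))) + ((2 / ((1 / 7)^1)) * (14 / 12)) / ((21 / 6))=-221735 / 1113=-199.22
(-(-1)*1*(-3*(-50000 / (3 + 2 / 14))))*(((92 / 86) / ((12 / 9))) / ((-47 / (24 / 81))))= -241.40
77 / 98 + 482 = 6759 / 14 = 482.79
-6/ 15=-0.40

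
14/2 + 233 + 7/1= 247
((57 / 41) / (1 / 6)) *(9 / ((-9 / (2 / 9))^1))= -76 / 41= -1.85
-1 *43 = -43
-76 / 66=-38 / 33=-1.15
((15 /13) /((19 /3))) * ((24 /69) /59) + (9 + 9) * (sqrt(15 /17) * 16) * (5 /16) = 360 /335179 + 90 * sqrt(255) /17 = 84.54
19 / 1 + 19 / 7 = 152 / 7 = 21.71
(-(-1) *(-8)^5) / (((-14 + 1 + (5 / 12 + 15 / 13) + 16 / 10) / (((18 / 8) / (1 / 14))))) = 805109760 / 7667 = 105009.75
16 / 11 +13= 159 / 11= 14.45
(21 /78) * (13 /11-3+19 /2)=91 /44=2.07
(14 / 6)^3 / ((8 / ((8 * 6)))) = 686 / 9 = 76.22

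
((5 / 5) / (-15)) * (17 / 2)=-17 / 30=-0.57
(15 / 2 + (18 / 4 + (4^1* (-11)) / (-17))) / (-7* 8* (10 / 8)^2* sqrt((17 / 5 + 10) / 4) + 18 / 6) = -34720* sqrt(335) / 6973927 - 11904 / 6973927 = -0.09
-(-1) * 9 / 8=9 / 8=1.12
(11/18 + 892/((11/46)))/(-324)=-738697/64152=-11.51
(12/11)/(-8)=-3/22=-0.14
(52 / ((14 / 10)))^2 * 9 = 608400 / 49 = 12416.33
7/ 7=1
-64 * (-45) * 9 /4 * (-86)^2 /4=11981520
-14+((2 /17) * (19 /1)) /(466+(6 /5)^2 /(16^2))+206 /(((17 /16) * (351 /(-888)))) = -44010775574 /87236253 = -504.50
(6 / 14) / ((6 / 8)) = 4 / 7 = 0.57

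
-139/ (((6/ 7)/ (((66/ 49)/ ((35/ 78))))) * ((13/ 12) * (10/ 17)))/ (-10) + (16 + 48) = 859874/ 6125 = 140.39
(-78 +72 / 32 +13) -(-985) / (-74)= -11257 / 148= -76.06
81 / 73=1.11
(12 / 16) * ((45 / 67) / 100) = 27 / 5360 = 0.01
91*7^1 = 637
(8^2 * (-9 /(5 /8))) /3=-307.20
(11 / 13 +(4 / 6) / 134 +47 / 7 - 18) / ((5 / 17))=-35.48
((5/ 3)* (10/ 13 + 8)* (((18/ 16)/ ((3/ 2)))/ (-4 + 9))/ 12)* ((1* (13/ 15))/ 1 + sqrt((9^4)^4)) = 3067078933/ 390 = 7864304.96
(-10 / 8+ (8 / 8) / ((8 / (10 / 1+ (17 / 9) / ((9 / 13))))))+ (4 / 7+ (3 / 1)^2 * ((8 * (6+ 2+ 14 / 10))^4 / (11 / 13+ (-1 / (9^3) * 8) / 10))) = 7732818500368833173 / 22704381000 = 340587065.57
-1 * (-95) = 95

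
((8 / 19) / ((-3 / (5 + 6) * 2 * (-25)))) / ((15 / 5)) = 44 / 4275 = 0.01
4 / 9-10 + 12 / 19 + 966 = 163660 / 171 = 957.08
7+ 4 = 11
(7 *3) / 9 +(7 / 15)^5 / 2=3560557 / 1518750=2.34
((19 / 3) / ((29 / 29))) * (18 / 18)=19 / 3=6.33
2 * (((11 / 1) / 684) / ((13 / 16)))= 88 / 2223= 0.04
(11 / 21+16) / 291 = 347 / 6111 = 0.06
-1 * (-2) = 2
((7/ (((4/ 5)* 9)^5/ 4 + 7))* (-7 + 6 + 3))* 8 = 350000/ 15138419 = 0.02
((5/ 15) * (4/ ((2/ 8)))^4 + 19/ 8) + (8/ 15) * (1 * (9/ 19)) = 49813351/ 2280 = 21847.96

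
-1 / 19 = -0.05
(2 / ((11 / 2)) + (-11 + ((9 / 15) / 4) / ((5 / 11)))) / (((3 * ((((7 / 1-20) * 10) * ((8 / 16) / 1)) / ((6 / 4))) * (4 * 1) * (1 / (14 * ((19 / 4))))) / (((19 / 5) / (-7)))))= -4092657 / 5720000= -0.72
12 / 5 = 2.40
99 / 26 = 3.81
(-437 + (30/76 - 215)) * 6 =-74283/19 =-3909.63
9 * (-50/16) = -225/8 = -28.12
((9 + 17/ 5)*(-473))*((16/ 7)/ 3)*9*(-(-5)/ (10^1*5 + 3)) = -3794.20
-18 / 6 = -3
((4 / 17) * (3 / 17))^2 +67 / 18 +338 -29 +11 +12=504719995 / 1503378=335.72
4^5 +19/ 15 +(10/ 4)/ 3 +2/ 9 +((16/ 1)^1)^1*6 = 101009/ 90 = 1122.32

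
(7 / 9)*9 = 7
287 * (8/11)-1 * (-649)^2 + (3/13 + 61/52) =-240806777/572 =-420990.87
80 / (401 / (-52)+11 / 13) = -4160 / 357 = -11.65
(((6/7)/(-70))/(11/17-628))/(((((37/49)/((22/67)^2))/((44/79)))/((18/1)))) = 724064/25914660325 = 0.00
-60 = -60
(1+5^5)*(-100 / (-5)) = 62520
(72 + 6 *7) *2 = 228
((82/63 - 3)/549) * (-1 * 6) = 214/11529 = 0.02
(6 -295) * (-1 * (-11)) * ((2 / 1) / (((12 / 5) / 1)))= -2649.17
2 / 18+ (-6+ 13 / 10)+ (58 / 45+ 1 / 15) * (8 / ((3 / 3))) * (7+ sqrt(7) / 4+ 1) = 122 * sqrt(7) / 45+ 493 / 6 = 89.34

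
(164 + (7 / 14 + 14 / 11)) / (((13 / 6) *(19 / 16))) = 175056 / 2717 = 64.43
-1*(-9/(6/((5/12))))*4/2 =5/4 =1.25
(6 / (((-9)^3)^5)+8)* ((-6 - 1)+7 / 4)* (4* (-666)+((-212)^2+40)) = -40662125981145731720 / 22876792454961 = -1777440.00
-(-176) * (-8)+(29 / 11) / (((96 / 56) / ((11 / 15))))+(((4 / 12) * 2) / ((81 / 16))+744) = -3220919 / 4860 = -662.74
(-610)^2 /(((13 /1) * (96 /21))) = 651175 /104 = 6261.30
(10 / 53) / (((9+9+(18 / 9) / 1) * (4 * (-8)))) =-1 / 3392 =-0.00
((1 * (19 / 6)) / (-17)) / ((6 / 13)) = -0.40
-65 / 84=-0.77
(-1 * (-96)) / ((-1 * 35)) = -96 / 35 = -2.74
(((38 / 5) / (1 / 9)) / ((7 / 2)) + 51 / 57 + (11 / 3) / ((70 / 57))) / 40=31153 / 53200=0.59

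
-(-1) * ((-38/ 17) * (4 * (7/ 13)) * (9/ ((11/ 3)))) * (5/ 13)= -143640/ 31603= -4.55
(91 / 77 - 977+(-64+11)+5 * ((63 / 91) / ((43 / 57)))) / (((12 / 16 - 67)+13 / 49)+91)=-40.94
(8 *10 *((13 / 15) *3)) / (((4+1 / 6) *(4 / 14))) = 4368 / 25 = 174.72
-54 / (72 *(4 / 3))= -9 / 16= -0.56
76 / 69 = 1.10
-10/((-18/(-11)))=-55/9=-6.11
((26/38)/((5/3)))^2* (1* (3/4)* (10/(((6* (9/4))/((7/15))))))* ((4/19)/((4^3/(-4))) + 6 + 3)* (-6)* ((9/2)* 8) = -14543802/171475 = -84.82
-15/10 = -3/2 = -1.50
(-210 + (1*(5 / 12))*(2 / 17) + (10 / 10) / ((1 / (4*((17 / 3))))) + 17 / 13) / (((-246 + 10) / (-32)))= -25.22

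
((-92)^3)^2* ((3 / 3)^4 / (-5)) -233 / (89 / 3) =-53965595123111 / 445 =-121271000276.65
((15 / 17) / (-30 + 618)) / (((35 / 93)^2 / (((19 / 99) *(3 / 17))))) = 54777 / 152655580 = 0.00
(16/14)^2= 64/49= 1.31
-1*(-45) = 45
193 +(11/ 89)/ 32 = 549675/ 2848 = 193.00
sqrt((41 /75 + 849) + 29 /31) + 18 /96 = 3 /16 + sqrt(183895503) /465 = 29.35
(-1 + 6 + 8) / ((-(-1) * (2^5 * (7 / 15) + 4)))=195 / 284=0.69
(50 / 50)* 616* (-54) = -33264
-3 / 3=-1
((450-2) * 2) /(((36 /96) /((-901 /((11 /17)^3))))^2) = 1123650097663041536 /15944049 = 70474576292.57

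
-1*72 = -72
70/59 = 1.19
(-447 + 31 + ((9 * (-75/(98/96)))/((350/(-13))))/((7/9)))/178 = -461500/213689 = -2.16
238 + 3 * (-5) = 223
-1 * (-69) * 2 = 138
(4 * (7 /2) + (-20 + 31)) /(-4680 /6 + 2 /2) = -0.03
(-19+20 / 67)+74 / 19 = -18849 / 1273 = -14.81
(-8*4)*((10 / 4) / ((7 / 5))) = -400 / 7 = -57.14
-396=-396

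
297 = 297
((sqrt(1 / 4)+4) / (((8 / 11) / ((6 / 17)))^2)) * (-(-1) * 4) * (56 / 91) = 9801 / 3757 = 2.61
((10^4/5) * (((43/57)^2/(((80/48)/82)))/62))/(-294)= -15161800/4935231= -3.07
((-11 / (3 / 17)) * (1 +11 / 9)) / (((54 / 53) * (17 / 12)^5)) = -5969920 / 250563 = -23.83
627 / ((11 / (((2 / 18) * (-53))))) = -335.67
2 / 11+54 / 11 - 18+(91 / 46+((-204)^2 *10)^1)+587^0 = 210571935 / 506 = 416150.07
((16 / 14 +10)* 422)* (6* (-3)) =-592488 / 7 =-84641.14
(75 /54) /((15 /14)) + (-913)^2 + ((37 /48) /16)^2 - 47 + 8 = 1474910294027 /1769472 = 833531.30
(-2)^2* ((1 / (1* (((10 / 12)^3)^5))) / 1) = 1880739938304 / 30517578125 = 61.63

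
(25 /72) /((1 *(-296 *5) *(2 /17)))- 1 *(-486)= 20715179 /42624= 486.00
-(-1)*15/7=15/7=2.14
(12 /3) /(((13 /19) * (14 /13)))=38 /7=5.43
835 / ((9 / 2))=1670 / 9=185.56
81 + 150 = 231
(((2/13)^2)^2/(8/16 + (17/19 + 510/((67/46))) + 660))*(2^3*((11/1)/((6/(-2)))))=-3584768/220667227053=-0.00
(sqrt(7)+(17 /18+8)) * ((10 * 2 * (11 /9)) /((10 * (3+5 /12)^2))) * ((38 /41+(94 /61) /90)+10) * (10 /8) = 108388456 * sqrt(7) /37837629+8725270708 /340538661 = 33.20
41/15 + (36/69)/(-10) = 185/69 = 2.68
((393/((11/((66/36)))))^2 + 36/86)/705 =147599/24252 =6.09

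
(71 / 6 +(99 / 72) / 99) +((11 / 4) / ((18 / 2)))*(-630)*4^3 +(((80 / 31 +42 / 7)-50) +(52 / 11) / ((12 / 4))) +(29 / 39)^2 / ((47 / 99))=-12346.83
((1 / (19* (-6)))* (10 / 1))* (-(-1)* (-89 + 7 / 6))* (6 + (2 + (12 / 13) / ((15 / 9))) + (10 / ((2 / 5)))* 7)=2095879 / 1482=1414.22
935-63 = 872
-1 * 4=-4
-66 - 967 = -1033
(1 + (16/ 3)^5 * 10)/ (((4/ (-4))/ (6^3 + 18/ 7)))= -9431854.55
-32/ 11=-2.91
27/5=5.40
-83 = -83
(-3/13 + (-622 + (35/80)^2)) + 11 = -2033539/3328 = -611.04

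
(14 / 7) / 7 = 2 / 7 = 0.29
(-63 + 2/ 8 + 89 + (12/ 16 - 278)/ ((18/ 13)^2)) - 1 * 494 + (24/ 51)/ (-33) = -148411331/ 242352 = -612.38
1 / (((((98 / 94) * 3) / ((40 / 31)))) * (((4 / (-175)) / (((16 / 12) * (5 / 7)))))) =-235000 / 13671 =-17.19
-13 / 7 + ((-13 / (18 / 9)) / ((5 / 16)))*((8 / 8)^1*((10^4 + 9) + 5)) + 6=-7290047 / 35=-208287.06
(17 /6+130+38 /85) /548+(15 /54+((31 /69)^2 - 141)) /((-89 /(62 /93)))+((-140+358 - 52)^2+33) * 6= 19603315604283197 /118423780920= 165535.30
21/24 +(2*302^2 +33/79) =115282673/632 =182409.29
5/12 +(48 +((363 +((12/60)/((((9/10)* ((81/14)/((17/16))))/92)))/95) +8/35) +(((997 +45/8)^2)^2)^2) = 8305720346718867748259989603521036817/8133342658560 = 1021193953752513734821989.00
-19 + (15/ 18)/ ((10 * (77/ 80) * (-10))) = -4391/ 231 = -19.01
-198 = -198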